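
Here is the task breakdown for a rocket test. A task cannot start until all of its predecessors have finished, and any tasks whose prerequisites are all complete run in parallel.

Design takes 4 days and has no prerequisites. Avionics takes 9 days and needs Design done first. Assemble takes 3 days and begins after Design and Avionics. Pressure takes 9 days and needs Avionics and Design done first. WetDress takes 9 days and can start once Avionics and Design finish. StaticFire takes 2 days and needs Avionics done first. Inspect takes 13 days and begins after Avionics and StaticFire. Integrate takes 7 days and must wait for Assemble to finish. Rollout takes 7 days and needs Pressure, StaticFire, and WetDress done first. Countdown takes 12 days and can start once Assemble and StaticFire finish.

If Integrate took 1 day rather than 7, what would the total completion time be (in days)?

As given, the longest chain is Design→Avionics→Pressure→Rollout = 4+9+9+7 = 29, so the finish is 29 days.
Integrate has 6 days of float (longest path through it is 23).
No other chain overtakes it, so the finish is 29 days.

29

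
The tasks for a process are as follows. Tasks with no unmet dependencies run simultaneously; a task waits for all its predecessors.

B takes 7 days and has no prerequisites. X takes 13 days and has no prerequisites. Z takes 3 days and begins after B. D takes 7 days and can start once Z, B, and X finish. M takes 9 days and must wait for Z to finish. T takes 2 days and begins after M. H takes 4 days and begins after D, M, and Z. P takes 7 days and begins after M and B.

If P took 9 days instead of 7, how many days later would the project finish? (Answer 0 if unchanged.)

The binding path is B→Z→M→P = 7+3+9+7 = 26; finish at 26 days.
P lies on that path, so at 9 days the path becomes 28 days.
The critical path is still B→Z→M→P; finish is now 28 days.
Change in finish: 28 − 26 = +2 days.

2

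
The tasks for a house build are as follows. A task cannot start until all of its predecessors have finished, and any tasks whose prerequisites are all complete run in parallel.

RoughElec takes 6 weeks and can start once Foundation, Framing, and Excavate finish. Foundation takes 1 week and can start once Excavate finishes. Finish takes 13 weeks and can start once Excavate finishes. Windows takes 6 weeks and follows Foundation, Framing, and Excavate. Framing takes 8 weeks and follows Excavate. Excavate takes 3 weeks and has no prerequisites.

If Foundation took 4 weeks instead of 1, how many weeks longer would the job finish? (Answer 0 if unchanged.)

0

Baseline: Excavate→Framing→Windows = 3+8+6 = 17 → 17 weeks.
Foundation has 7 weeks of float (longest path through it is 10).
That remains the longest chain; total 17 weeks.
Change in finish: 17 − 17 = +0 weeks.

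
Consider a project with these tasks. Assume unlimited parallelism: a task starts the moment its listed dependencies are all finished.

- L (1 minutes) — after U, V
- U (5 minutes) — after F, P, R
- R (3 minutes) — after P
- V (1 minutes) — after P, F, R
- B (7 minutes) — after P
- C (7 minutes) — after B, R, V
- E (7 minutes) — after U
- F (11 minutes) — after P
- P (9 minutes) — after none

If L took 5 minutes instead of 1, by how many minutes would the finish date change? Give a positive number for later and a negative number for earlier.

0

Actual critical path: P→F→U→E = 9+11+5+7 = 32 ⇒ 32 minutes.
L has 6 minutes of float (longest path through it is 26).
The critical path is still P→F→U→E; finish is now 32 minutes.
Change in finish: 32 − 32 = +0 minutes.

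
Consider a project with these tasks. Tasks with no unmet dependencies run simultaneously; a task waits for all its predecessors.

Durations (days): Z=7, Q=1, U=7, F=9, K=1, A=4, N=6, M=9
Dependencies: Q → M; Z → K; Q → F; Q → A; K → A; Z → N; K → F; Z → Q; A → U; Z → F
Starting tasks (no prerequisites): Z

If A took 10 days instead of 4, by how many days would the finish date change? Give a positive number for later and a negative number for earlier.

Actual critical path: Z→Q→A→U = 7+1+4+7 = 19 ⇒ 19 days.
A lies on that path, so at 10 days the path becomes 25 days.
No other chain overtakes it, so the finish is 25 days.
Change in finish: 25 − 19 = +6 days.

6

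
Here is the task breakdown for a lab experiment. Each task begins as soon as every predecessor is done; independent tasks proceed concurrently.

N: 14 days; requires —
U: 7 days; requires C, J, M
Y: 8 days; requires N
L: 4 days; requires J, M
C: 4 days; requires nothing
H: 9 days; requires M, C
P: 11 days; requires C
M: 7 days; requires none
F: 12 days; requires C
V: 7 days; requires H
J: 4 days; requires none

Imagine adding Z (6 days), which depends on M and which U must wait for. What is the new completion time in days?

Originally the job takes 23 days.
With Z inserted, U now waits for max(C, J, M, Z).
New critical path: M→H→V = 7+9+7 = 23 ⇒ 23 days.

23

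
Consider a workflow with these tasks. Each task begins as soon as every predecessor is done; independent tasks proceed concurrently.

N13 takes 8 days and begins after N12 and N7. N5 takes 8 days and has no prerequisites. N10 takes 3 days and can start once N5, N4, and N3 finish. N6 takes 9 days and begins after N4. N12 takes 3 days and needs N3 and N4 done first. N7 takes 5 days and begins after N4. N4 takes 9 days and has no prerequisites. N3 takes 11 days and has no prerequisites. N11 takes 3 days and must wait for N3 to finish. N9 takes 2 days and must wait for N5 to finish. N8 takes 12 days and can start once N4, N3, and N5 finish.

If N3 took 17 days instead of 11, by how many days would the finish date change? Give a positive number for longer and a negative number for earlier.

Critical path before the change: N3→N8 = 11+12 = 23 giving 23 days.
N3 is on the critical path; changing it to 17 makes that path 29 days.
That remains the longest chain; total 29 days.
Change in finish: 29 − 23 = +6 days.

6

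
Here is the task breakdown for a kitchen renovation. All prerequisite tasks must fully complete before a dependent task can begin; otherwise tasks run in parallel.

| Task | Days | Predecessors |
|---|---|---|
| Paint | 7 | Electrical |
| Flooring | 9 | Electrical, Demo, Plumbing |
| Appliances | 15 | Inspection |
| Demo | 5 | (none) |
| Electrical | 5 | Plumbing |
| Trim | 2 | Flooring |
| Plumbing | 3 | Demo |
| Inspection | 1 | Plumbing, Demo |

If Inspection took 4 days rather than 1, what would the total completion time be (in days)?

27

As given, the longest chain is Demo→Plumbing→Inspection→Appliances = 5+3+1+15 = 24, so the finish is 24 days.
Inspection lies on that path, so at 4 days the path becomes 27 days.
The critical path is still Demo→Plumbing→Inspection→Appliances; finish is now 27 days.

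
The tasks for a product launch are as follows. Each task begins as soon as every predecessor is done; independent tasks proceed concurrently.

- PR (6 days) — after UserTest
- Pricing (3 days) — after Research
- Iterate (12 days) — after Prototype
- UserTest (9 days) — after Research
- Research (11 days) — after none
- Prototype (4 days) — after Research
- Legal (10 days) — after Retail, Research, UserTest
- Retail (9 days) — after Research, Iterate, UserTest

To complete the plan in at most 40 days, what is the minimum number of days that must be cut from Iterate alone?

Current finish: 46 days; target: 40.
Iterate is on every critical path, so each day cut from Iterate cuts the finish by one (this holds down to a finish of 39).
Need 46 − 40 = 6 days off Iterate → Iterate becomes 6 days, finish becomes 40.

6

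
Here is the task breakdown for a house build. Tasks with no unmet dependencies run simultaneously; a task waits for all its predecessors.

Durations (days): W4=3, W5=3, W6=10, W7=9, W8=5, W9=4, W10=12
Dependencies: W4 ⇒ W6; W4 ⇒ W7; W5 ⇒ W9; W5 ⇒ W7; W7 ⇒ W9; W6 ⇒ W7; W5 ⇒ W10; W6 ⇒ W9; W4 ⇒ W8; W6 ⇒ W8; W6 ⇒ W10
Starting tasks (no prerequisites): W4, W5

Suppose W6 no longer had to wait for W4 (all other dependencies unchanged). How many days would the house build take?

With the dependency in place, W4→W6→W7→W9 = 3+10+9+4 = 26 sets the finish at 26 days.
Without W4→W6, W6's earliest start moves from 3 to 0.
The longest chain is now W6→W7→W9 = 10+9+4 = 23, so the house build takes 23 days.

23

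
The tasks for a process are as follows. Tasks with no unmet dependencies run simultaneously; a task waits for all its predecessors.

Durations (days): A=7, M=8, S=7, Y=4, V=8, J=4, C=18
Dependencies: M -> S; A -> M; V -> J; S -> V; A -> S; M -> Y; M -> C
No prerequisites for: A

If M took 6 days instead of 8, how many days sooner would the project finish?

As given, the longest chain is A→M→S→V→J = 7+8+7+8+4 = 34, so the finish is 34 days.
Since M is critical, the -2 change carries straight to that chain (now 32 days).
The critical path is still A→M→S→V→J; finish is now 32 days.
Change in finish: 32 − 34 = -2 days.

2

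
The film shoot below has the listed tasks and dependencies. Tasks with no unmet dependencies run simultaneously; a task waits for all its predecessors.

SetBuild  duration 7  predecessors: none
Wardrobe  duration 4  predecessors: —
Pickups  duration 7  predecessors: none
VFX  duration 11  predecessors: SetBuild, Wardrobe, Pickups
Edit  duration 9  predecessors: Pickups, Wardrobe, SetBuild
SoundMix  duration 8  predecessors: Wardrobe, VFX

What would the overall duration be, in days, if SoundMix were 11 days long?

29

As given, the longest chain is SetBuild→VFX→SoundMix = 7+11+8 = 26, so the finish is 26 days.
SoundMix lies on that path, so at 11 days the path becomes 29 days.
No other chain overtakes it, so the finish is 29 days.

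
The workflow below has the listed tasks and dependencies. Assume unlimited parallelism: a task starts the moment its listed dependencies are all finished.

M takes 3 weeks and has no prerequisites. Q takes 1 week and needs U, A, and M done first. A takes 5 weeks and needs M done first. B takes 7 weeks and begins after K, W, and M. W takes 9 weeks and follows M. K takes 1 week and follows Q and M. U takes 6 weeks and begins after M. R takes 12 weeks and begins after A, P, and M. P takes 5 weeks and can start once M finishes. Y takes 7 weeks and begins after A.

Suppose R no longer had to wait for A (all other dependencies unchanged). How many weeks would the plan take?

Original critical path: M→P→R = 3+5+12 = 20 ⇒ 20 weeks.
Dropping A→R doesn't change R's earliest start (8); another predecessor still binds.
The longest chain is now M→P→R = 3+5+12 = 20, so the plan takes 20 weeks.

20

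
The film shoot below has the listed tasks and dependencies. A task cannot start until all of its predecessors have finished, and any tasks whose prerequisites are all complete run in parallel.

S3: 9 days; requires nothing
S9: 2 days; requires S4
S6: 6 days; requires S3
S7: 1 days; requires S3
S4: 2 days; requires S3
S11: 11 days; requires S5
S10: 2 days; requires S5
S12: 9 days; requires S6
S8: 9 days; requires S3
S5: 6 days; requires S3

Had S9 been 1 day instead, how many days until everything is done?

The binding path is S3→S5→S11 = 9+6+11 = 26; finish at 26 days.
The longest path through S9 is only 13 days, so S9 has float 13.
That remains the longest chain; total 26 days.

26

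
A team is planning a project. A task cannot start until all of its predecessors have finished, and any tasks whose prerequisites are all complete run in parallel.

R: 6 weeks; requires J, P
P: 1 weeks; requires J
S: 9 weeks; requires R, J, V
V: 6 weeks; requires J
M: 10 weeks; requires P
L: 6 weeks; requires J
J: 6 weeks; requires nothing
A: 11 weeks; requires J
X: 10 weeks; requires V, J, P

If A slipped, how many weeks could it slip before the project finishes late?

Critical path: J→V→X = 6+6+10 = 22, so the finish is 22 weeks.
The longest chain containing A totals 17 weeks.
So A can slip 22 − 17 = 5 weeks.

5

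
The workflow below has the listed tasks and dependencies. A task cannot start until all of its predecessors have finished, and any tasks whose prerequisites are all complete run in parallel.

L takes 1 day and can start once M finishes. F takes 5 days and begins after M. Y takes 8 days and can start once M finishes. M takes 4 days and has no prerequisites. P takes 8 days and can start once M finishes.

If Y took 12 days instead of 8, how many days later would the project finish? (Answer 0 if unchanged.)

The binding path is M→Y = 4+8 = 12; finish at 12 days.
Y is on the critical path; changing it to 12 makes that path 16 days.
That remains the longest chain; total 16 days.
Change in finish: 16 − 12 = +4 days.

4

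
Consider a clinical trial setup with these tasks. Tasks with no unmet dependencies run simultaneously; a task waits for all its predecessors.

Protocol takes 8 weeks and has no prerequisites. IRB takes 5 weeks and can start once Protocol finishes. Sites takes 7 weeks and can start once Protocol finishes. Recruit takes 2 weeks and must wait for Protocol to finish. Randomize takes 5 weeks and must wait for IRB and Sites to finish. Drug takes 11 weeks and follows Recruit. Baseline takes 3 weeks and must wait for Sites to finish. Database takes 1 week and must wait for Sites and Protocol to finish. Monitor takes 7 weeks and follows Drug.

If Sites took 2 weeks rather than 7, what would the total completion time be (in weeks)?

Baseline: Protocol→Recruit→Drug→Monitor = 8+2+11+7 = 28 → 28 weeks.
Sites has 8 weeks of float (longest path through it is 20).
That remains the longest chain; total 28 weeks.

28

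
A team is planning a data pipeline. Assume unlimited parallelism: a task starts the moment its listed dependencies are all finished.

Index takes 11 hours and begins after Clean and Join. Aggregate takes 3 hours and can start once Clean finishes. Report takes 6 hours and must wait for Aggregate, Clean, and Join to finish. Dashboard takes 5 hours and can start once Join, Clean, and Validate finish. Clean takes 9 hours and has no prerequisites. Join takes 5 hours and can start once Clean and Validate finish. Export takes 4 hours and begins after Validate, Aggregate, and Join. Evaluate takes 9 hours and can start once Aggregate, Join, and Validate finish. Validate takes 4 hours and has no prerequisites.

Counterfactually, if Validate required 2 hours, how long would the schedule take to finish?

The binding path is Clean→Join→Index = 9+5+11 = 25; finish at 25 hours.
Validate is off the critical path — its longest chain is 20 hours, giving 5 of slack.
The critical path is still Clean→Join→Index; finish is now 25 hours.

25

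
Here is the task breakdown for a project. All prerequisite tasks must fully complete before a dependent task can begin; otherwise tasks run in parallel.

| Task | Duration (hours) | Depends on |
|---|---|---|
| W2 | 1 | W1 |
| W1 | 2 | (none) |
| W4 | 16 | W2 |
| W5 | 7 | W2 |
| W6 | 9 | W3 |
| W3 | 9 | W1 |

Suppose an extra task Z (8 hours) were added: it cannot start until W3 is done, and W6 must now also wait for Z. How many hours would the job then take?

Originally the job takes 20 hours.
With Z inserted, W6 now waits for max(W3, Z).
New critical path: W1→W3→Z→W6 = 2+9+8+9 = 28 ⇒ 28 hours.

28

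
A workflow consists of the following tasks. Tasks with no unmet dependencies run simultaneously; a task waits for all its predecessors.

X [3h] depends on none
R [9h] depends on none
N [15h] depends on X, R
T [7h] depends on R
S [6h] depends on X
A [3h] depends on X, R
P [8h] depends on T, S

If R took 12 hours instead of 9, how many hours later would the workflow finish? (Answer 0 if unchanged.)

Baseline: R→N = 9+15 = 24 → 24 hours.
Since R is critical, the +3 change carries straight to that chain (now 27 hours).
That remains the longest chain; total 27 hours.
Change in finish: 27 − 24 = +3 hours.

3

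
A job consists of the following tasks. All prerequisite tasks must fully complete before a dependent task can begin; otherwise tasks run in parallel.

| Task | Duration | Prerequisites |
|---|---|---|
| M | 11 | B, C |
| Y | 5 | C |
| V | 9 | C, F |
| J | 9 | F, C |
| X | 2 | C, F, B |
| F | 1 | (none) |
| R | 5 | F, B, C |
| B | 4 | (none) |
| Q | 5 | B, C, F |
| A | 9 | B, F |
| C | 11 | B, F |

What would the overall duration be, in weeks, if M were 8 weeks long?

Critical path before the change: B→C→M = 4+11+11 = 26 giving 26 weeks.
M lies on that path, so at 8 weeks the path becomes 23 weeks.
The binding chain switches to B→C→J = 4+11+9 = 24; finish 24 weeks.

24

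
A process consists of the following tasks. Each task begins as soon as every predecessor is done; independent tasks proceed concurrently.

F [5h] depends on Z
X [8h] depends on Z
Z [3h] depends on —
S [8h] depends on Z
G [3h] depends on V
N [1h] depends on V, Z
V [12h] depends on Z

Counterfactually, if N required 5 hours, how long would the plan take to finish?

20

Critical path before the change: Z→V→G = 3+12+3 = 18 giving 18 hours.
The longest path through N is only 16 hours, so N has float 2.
The binding chain switches to Z→V→N = 3+12+5 = 20; finish 20 hours.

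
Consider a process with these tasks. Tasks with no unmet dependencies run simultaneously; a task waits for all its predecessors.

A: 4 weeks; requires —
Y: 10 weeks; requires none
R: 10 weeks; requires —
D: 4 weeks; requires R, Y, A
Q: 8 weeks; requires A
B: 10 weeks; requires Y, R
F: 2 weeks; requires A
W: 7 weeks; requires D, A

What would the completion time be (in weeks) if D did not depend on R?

21

Before: longest chain Y→D→W = 10+4+7 = 21, finish 21.
Dropping R→D doesn't change D's earliest start (10); another predecessor still binds.
New critical path: Y→D→W = 10+4+7 = 21 ⇒ 21 weeks.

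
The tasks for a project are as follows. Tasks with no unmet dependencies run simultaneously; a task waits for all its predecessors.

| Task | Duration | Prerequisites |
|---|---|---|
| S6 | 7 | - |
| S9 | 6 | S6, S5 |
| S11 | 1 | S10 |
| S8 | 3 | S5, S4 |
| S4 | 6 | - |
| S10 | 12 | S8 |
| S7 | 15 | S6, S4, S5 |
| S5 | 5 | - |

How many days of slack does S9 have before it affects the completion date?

S4→S8→S10→S11 = 6+3+12+1 = 22 sets the makespan at 22 days.
S9 finishes as early as 13 and must finish by 22.
Slack of S9 = 16 − 7 = 9 days.

9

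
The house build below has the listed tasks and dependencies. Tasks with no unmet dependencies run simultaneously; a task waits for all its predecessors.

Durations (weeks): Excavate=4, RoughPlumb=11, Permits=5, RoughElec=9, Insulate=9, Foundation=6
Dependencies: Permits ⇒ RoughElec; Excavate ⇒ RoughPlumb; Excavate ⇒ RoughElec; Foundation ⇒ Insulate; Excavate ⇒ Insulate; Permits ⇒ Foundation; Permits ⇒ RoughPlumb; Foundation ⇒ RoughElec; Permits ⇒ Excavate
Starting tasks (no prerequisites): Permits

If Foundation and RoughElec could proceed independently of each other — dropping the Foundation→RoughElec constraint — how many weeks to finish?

With the dependency in place, Permits→Excavate→RoughPlumb = 5+4+11 = 20 sets the finish at 20 weeks.
Without Foundation→RoughElec, RoughElec's earliest start moves from 11 to 9.
New critical path: Permits→Excavate→RoughPlumb = 5+4+11 = 20 ⇒ 20 weeks.

20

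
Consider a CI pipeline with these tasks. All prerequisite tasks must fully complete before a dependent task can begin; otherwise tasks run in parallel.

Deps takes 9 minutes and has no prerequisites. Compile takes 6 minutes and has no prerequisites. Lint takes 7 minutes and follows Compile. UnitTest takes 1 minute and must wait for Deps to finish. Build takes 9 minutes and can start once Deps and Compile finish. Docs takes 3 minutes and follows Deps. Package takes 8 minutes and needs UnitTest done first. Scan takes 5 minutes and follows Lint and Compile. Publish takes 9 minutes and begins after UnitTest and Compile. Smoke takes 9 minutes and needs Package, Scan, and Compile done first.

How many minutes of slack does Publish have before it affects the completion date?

8

Deps→UnitTest→Package→Smoke = 9+1+8+9 = 27 sets the makespan at 27 minutes.
Publish finishes as early as 19 and must finish by 27.
Slack of Publish = 18 − 10 = 8 minutes.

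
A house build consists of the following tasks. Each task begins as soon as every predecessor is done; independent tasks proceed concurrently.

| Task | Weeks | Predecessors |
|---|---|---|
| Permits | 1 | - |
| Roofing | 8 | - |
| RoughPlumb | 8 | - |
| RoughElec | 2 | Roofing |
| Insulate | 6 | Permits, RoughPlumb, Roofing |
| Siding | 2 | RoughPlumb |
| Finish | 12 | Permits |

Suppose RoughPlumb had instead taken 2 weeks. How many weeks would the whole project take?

14

Baseline: RoughPlumb→Insulate = 8+6 = 14 → 14 weeks.
Since RoughPlumb is critical, the -6 change carries straight to that chain (now 8 weeks).
The binding chain switches to Roofing→Insulate = 8+6 = 14; finish 14 weeks.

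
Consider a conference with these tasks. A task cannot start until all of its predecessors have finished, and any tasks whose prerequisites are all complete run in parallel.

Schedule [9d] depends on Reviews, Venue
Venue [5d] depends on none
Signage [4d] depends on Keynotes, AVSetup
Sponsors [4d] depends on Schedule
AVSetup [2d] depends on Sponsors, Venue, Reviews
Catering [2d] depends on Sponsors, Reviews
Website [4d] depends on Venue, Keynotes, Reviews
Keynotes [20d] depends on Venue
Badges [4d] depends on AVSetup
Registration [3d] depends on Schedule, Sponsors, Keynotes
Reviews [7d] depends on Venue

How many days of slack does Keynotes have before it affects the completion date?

2

The longest chain is Venue→Reviews→Schedule→Sponsors→AVSetup→Badges = 5+7+9+4+2+4 = 31; overall finish 31 days.
The longest chain containing Keynotes totals 29 days.
So Keynotes can slip 27 − 25 = 2 days.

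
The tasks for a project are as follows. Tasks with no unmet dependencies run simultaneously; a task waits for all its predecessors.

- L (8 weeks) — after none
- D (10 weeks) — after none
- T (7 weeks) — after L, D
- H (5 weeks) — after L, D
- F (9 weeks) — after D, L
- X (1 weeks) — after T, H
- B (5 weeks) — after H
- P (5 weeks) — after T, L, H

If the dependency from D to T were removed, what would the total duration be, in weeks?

Before: longest chain D→T→P = 10+7+5 = 22, finish 22.
Without D→T, T's earliest start moves from 10 to 8.
The longest chain is now L→T→P = 8+7+5 = 20, so the plan takes 20 weeks.

20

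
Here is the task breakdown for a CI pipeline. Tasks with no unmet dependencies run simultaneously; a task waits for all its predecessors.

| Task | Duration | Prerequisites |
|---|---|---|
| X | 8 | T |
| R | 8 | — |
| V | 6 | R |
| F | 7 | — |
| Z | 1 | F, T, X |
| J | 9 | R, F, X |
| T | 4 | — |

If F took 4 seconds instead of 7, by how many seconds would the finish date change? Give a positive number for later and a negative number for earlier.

0

As given, the longest chain is T→X→J = 4+8+9 = 21, so the finish is 21 seconds.
The longest path through F is only 16 seconds, so F has float 5.
The critical path is still T→X→J; finish is now 21 seconds.
Change in finish: 21 − 21 = +0 seconds.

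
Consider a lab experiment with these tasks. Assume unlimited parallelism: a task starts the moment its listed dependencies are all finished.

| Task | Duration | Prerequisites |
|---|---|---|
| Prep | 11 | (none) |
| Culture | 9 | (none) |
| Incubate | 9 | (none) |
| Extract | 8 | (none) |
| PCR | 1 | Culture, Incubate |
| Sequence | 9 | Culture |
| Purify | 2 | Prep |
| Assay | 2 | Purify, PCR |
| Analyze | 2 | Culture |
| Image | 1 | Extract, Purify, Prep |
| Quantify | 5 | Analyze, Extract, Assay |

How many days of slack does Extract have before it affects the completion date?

Critical path: Prep→Purify→Assay→Quantify = 11+2+2+5 = 20, so the finish is 20 days.
The longest chain containing Extract totals 13 days.
Slack of Extract = 7 − 0 = 7 days.

7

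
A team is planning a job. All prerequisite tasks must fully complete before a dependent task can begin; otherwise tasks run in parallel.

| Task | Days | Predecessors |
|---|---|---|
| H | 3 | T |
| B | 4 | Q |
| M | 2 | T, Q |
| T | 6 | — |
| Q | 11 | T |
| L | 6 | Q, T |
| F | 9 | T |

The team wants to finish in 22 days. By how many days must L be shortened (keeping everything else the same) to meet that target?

1

Current finish: 23 days; target: 22.
L is on every critical path, so each day cut from L cuts the finish by one (this holds down to a finish of 21).
Need 23 − 22 = 1 day off L → L becomes 5 days, finish becomes 22.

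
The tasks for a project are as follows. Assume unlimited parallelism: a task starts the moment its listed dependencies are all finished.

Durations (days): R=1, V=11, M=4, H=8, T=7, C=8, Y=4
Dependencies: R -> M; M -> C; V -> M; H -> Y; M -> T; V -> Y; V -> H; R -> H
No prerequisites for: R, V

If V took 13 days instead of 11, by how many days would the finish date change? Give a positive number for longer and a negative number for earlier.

2

Baseline: V→M→C = 11+4+8 = 23 → 23 days.
V lies on that path, so at 13 days the path becomes 25 days.
The critical path is still V→M→C; finish is now 25 days.
Change in finish: 25 − 23 = +2 days.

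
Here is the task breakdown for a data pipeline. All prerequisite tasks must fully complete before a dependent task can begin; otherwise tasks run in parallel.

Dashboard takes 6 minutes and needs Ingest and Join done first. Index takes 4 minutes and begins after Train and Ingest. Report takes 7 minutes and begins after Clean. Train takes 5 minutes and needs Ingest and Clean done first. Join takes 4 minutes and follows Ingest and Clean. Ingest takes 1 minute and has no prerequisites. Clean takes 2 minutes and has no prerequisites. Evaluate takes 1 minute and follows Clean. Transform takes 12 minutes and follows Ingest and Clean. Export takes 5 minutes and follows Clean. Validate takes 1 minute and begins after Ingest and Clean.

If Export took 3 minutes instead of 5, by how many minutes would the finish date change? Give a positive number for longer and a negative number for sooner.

Actual critical path: Clean→Transform = 2+12 = 14 ⇒ 14 minutes.
Export is off the critical path — its longest chain is 7 minutes, giving 7 of slack.
That remains the longest chain; total 14 minutes.
Change in finish: 14 − 14 = +0 minutes.

0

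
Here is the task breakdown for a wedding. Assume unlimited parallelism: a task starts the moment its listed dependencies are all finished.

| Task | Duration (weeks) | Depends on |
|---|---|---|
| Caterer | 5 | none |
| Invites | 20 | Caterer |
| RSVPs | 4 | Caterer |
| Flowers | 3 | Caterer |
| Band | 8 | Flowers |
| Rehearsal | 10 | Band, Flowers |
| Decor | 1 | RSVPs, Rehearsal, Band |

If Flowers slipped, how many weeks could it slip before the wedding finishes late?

Caterer→Flowers→Band→Rehearsal→Decor = 5+3+8+10+1 = 27 sets the makespan at 27 weeks.
Longest path through Flowers: 27 weeks (earliest finish 8, latest finish 8).
Slack of Flowers = 5 − 5 = 0 weeks.

0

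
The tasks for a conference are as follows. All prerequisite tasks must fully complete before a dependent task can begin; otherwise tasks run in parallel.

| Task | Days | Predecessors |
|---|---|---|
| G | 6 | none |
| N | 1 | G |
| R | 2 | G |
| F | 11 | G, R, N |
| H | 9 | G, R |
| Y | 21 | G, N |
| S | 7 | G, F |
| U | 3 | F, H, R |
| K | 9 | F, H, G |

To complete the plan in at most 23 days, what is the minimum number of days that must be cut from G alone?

Current finish: 28 days; target: 23.
G is on every critical path, so each day cut from G cuts the finish by one (this holds down to a finish of 23).
Need 28 − 23 = 5 days off G → G becomes 1 day, finish becomes 23.

5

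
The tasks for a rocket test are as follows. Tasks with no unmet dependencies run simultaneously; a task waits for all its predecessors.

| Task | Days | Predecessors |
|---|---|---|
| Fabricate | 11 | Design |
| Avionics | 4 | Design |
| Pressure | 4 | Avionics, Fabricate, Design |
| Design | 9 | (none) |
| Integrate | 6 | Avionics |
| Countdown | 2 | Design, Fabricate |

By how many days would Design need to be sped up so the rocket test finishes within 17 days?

Current finish: 24 days; target: 17.
Design is on every critical path, so each day cut from Design cuts the finish by one (this holds down to a finish of 16).
Need 24 − 17 = 7 days off Design → Design becomes 2 days, finish becomes 17.

7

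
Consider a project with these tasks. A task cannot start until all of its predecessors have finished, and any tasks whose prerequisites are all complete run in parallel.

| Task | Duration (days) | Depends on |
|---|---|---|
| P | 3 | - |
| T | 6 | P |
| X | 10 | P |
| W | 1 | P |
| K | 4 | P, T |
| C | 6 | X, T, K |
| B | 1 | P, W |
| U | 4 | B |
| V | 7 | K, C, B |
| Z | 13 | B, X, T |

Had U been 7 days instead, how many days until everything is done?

As given, the longest chain is P→T→K→C→V = 3+6+4+6+7 = 26, so the finish is 26 days.
U has 17 days of float (longest path through it is 9).
The critical path is still P→T→K→C→V; finish is now 26 days.

26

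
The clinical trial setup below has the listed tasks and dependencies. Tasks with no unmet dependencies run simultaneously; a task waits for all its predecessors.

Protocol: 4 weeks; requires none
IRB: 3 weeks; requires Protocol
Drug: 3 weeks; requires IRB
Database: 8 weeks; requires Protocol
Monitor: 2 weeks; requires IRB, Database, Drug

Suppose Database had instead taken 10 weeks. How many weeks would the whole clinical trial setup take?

The binding path is Protocol→Database→Monitor = 4+8+2 = 14; finish at 14 weeks.
Since Database is critical, the +2 change carries straight to that chain (now 16 weeks).
No other chain overtakes it, so the finish is 16 weeks.

16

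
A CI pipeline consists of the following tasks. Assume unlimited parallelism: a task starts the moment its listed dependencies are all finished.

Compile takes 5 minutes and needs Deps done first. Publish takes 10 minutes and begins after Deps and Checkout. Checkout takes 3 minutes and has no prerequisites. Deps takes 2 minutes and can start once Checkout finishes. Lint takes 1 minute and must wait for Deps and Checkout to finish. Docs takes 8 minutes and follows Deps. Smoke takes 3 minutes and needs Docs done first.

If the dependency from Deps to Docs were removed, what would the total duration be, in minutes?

With the dependency in place, Checkout→Deps→Docs→Smoke = 3+2+8+3 = 16 sets the finish at 16 minutes.
Without Deps→Docs, Docs's earliest start moves from 5 to 0.
After: Checkout→Deps→Publish = 3+2+10 = 15 → 15 minutes.

15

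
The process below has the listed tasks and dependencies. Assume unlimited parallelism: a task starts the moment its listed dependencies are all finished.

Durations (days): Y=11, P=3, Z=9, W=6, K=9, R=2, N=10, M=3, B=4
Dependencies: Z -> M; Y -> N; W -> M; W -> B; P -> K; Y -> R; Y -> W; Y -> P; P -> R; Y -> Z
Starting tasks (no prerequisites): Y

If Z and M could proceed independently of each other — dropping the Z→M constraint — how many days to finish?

23

With the dependency in place, Y→P→K = 11+3+9 = 23 sets the finish at 23 days.
Without Z→M, M's earliest start moves from 20 to 17.
New critical path: Y→P→K = 11+3+9 = 23 ⇒ 23 days.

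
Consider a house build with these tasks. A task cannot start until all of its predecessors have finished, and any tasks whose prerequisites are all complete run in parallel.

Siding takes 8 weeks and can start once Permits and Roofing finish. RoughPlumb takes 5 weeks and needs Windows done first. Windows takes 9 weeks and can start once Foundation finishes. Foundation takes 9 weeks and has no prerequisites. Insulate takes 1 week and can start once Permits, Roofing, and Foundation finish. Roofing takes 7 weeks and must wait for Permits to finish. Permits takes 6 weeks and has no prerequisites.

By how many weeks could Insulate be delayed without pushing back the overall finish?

9

Critical path: Foundation→Windows→RoughPlumb = 9+9+5 = 23, so the finish is 23 weeks.
Insulate finishes as early as 14 and must finish by 23.
Slack of Insulate = 22 − 13 = 9 weeks.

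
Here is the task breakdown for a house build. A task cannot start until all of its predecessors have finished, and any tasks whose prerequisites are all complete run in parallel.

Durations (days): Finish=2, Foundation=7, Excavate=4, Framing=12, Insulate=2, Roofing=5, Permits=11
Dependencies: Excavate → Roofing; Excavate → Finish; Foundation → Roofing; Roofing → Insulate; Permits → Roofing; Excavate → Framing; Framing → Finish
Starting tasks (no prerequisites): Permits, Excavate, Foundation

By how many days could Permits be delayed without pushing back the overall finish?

0

Permits→Roofing→Insulate = 11+5+2 = 18 sets the makespan at 18 days.
Longest path through Permits: 18 days (earliest finish 11, latest finish 11).
Slack of Permits = 0 − 0 = 0 days.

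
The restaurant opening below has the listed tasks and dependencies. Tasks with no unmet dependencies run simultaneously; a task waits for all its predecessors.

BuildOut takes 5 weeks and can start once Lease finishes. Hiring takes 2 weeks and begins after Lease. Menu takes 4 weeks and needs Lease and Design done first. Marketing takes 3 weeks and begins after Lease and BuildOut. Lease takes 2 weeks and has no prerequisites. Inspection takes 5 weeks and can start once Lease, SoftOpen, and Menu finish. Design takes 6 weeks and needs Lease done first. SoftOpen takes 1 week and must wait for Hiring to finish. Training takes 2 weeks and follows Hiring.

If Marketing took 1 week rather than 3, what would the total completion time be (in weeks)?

As given, the longest chain is Lease→Design→Menu→Inspection = 2+6+4+5 = 17, so the finish is 17 weeks.
Marketing has 7 weeks of float (longest path through it is 10).
The critical path is still Lease→Design→Menu→Inspection; finish is now 17 weeks.

17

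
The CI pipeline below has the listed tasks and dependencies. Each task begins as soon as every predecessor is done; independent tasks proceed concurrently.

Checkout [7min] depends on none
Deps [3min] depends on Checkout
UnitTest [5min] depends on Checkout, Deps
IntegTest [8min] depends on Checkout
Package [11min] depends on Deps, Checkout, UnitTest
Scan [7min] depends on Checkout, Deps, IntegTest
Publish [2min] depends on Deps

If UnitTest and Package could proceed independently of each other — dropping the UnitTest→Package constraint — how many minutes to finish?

With the dependency in place, Checkout→Deps→UnitTest→Package = 7+3+5+11 = 26 sets the finish at 26 minutes.
Without UnitTest→Package, Package's earliest start moves from 15 to 10.
New critical path: Checkout→IntegTest→Scan = 7+8+7 = 22 ⇒ 22 minutes.

22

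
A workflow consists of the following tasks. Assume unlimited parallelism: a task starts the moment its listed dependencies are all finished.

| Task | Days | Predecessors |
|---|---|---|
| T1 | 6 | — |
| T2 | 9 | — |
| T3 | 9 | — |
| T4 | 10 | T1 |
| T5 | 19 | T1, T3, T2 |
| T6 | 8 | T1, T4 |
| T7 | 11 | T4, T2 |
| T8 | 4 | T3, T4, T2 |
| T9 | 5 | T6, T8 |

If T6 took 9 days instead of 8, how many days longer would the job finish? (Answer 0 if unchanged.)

Baseline: T1→T4→T6→T9 = 6+10+8+5 = 29 → 29 days.
T6 is on the critical path; changing it to 9 makes that path 30 days.
That remains the longest chain; total 30 days.
Change in finish: 30 − 29 = +1 days.

1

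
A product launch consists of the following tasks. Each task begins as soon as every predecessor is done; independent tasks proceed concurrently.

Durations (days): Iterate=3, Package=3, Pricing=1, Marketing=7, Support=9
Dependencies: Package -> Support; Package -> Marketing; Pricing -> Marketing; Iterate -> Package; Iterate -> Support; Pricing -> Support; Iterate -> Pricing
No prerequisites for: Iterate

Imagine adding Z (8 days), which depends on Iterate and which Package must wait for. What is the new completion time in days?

Originally the project takes 15 days.
With Z inserted, Package now waits for max(Iterate, Z).
New critical path: Iterate→Z→Package→Support = 3+8+3+9 = 23 ⇒ 23 days.

23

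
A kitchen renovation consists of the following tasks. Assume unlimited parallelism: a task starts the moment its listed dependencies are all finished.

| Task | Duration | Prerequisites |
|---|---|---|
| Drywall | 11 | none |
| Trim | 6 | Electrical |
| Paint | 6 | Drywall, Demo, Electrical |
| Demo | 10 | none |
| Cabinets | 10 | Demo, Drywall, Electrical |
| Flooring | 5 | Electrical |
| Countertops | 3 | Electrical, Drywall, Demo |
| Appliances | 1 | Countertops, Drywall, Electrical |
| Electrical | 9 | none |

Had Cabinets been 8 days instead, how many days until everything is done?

Actual critical path: Drywall→Cabinets = 11+10 = 21 ⇒ 21 days.
Since Cabinets is critical, the -2 change carries straight to that chain (now 19 days).
No other chain overtakes it, so the finish is 19 days.

19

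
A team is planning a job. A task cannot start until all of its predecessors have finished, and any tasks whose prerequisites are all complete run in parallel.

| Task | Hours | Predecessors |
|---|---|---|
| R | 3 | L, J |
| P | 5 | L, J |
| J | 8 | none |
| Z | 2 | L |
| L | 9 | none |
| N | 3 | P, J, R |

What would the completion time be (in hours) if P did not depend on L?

16

With the dependency in place, L→P→N = 9+5+3 = 17 sets the finish at 17 hours.
Without L→P, P's earliest start moves from 9 to 8.
The longest chain is now J→P→N = 8+5+3 = 16, so the job takes 16 hours.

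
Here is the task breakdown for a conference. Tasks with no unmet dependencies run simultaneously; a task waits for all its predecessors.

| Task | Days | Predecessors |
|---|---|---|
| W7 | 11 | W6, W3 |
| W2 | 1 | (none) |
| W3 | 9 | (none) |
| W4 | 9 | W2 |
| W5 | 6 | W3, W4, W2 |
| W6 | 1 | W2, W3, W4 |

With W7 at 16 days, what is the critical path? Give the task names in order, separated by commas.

Critical path before the change: W2→W4→W6→W7 = 1+9+1+11 = 22 giving 22 days.
W7 lies on that path, so at 16 days the path becomes 27 days.
No other chain overtakes it, so the finish is 27 days.

W2, W4, W6, W7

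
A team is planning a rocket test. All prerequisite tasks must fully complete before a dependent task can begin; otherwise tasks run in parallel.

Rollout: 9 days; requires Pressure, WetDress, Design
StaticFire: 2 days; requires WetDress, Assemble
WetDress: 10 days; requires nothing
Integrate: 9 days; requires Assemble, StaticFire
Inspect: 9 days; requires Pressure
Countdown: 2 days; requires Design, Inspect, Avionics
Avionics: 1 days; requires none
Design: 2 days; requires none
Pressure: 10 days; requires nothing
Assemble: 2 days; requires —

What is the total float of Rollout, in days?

2

Critical path: Pressure→Inspect→Countdown = 10+9+2 = 21, so the finish is 21 days.
Longest path through Rollout: 19 days (earliest finish 19, latest finish 21).
So Rollout can slip 21 − 19 = 2 days.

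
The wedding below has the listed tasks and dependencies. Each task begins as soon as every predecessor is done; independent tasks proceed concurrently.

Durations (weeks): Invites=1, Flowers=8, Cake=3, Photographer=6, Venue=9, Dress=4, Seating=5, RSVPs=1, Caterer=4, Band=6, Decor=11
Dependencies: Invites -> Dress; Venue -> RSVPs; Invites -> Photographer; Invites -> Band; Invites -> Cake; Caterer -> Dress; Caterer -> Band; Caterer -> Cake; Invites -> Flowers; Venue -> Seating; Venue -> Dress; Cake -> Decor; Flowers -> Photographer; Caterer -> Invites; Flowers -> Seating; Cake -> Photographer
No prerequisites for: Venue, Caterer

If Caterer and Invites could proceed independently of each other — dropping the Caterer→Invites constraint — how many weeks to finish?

Original critical path: Caterer→Invites→Flowers→Photographer = 4+1+8+6 = 19 ⇒ 19 weeks.
Without Caterer→Invites, Invites's earliest start moves from 4 to 0.
The longest chain is now Caterer→Cake→Decor = 4+3+11 = 18, so the project takes 18 weeks.

18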